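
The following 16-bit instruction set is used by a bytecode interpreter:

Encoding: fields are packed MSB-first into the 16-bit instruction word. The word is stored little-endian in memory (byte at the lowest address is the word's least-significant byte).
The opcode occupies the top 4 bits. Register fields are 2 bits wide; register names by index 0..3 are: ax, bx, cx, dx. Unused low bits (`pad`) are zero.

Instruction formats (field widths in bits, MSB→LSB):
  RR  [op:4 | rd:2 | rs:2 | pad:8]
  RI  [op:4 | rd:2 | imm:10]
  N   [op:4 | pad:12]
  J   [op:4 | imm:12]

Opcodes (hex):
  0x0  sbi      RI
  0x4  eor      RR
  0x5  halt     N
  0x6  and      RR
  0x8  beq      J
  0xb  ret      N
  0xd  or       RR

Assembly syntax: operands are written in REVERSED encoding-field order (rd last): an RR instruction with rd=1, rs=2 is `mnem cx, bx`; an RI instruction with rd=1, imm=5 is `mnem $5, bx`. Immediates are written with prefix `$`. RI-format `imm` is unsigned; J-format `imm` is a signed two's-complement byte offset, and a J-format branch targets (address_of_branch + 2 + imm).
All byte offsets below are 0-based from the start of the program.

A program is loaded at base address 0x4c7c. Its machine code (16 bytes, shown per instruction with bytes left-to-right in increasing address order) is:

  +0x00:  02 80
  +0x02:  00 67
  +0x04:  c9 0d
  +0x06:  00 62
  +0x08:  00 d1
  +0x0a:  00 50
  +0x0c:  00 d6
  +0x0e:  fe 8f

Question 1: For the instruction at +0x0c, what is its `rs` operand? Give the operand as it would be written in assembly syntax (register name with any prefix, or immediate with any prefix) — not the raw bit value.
cx

[0c] 00 d6 → 0xd600
  opcode bits[15:12]=0xd: or/RR
  rd: (w>>10)&0x3=0x1 → bx
  rs: (w>>8)&0x3=0x2 → cx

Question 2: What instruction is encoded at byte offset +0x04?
+0x04: c9 0d ⇒ word 0x0dc9 (little)
  op=0x0dc9>>12=0x0 ⇒ sbi (RI)
  rd@[11:10]=0x3 ⇒ dx
  imm@[9:0]=0x1c9 ⇒ $457

sbi $457, dx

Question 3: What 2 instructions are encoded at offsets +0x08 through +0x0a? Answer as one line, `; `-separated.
+0x08: 00 d1 ⇒ word 0xd100 (little)
  op=0xd100>>12=0xd ⇒ or (RR)
  [11:10] rd=0 = ax
  [9:8] rs=1 = bx
+0x0a: 00 50 ⇒ word 0x5000 (little)
  op=0x5000>>12=0x5 ⇒ halt (N)

or bx, ax; halt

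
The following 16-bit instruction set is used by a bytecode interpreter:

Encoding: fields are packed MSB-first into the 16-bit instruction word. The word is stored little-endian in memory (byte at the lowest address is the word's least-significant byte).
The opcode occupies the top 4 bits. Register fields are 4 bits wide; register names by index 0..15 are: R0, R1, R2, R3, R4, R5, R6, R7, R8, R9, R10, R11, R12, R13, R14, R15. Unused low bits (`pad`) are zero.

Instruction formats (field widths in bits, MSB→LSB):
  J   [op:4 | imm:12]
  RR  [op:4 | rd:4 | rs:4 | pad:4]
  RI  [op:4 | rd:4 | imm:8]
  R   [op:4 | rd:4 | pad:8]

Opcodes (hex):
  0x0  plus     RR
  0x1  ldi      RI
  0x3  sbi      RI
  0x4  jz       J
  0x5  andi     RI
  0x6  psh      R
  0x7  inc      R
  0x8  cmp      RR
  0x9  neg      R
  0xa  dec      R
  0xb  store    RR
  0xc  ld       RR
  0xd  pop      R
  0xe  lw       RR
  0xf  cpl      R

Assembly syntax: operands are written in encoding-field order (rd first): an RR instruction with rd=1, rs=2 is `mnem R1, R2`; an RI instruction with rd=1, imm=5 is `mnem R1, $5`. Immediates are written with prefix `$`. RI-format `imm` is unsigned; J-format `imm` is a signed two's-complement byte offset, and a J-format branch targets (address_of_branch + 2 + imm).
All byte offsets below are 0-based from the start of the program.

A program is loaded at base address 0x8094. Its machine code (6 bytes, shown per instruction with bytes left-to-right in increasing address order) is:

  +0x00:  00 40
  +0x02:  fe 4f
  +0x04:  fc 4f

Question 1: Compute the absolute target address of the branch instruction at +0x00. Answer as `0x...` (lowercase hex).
0x8096

@+00  little-endian(00 40) = 0x4000
  opcode bits[15:12]=0x4: jz/J
  imm: (w>>0)&0xfff=0x0 → $0
  target = base 0x8094 + off 0x00 + 2 + imm 0 = 0x8096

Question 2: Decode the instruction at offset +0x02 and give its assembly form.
off 0x02: read fe 4f as little → 0x4ffe
  top 4b → 0x4 → jz [J]
  imm@[11:0]=0xffe (s12→-2) ⇒ $-2

jz $-2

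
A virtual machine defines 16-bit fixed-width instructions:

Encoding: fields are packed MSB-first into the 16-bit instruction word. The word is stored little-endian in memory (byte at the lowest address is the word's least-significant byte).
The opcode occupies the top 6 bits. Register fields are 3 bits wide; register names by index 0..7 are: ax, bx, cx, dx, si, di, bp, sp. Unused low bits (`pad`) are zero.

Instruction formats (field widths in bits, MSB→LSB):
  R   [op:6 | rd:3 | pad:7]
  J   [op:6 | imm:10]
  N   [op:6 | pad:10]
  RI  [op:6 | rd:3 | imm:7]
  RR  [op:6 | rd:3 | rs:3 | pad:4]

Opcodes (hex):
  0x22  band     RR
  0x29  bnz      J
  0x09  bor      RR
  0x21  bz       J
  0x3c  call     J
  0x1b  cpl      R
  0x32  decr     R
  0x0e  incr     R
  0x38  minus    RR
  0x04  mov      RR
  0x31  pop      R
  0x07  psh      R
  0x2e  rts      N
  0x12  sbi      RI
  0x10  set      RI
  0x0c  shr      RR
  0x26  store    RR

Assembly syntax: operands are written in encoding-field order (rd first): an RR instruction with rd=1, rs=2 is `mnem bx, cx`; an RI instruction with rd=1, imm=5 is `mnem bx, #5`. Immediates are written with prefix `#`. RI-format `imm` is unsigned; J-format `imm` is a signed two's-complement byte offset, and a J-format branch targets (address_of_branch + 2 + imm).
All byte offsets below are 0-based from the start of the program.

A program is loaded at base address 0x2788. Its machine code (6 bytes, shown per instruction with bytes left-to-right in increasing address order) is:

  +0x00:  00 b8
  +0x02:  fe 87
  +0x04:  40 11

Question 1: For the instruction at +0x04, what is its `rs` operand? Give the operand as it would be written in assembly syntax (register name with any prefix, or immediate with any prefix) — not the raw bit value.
off 0x04: read 40 11 as little → 0x1140
  top 6b → 0x4 → mov [RR]
  [9:7] rd=2 = cx
  [6:4] rs=4 = si

si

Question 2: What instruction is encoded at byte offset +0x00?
rts

[00] 00 b8 → 0xb800
  opcode bits[15:10]=0x2e: rts/N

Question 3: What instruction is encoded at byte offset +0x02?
off 0x02: read fe 87 as little → 0x87fe
  op=0x87fe>>10=0x21 ⇒ bz (J)
  imm@[9:0]=0x3fe (s10→-2) ⇒ #-2

bz #-2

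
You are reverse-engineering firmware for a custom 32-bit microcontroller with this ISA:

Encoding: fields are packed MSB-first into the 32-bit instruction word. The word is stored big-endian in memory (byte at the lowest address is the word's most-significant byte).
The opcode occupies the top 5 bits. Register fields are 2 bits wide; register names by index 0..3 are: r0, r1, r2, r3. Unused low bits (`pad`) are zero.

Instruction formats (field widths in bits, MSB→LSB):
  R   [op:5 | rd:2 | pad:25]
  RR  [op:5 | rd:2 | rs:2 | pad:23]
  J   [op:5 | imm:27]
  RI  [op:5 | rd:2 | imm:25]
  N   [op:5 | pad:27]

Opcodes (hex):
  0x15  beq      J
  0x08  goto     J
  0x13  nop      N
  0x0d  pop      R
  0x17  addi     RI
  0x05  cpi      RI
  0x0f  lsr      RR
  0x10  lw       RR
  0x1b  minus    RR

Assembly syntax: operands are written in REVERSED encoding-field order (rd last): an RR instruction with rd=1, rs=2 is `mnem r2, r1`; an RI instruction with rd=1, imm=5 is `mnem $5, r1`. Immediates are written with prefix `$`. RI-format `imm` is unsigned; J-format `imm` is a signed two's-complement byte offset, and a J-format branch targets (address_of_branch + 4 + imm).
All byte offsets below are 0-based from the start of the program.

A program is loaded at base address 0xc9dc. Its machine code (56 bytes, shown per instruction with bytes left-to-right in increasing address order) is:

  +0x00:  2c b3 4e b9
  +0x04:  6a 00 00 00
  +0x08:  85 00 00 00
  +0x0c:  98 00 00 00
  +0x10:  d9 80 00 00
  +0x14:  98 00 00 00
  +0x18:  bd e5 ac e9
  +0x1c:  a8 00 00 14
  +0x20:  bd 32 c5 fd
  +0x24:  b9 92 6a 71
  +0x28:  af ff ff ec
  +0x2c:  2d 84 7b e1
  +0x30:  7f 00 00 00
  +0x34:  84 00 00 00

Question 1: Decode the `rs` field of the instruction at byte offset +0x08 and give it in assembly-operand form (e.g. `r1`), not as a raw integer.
r2

@+08  big-endian(85 00 00 00) = 0x85000000
  op=0x85000000>>27=0x10 ⇒ lw (RR)
  rd@[26:25]=0x2 ⇒ r2
  rs@[24:23]=0x2 ⇒ r2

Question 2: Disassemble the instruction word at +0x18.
off 0x18: read bd e5 ac e9 as big → 0xbde5ace9
  opcode bits[31:27]=0x17: addi/RI
  rd: (w>>25)&0x3=0x2 → r2
  imm: (w>>0)&0x1ffffff=0x1e5ace9 → $31829225

addi $31829225, r2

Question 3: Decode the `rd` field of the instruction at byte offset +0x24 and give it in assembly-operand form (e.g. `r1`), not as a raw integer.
+0x24: b9 92 6a 71 ⇒ word 0xb9926a71 (big)
  top 5b → 0x17 → addi [RI]
  rd@[26:25]=0x0 ⇒ r0
  imm@[24:0]=0x1926a71 ⇒ $26372721

r0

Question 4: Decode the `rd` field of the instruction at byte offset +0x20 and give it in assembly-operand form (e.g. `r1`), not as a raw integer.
r2

off 0x20: read bd 32 c5 fd as big → 0xbd32c5fd
  opcode bits[31:27]=0x17: addi/RI
  rd@[26:25]=0x2 ⇒ r2
  imm@[24:0]=0x132c5fd ⇒ $20104701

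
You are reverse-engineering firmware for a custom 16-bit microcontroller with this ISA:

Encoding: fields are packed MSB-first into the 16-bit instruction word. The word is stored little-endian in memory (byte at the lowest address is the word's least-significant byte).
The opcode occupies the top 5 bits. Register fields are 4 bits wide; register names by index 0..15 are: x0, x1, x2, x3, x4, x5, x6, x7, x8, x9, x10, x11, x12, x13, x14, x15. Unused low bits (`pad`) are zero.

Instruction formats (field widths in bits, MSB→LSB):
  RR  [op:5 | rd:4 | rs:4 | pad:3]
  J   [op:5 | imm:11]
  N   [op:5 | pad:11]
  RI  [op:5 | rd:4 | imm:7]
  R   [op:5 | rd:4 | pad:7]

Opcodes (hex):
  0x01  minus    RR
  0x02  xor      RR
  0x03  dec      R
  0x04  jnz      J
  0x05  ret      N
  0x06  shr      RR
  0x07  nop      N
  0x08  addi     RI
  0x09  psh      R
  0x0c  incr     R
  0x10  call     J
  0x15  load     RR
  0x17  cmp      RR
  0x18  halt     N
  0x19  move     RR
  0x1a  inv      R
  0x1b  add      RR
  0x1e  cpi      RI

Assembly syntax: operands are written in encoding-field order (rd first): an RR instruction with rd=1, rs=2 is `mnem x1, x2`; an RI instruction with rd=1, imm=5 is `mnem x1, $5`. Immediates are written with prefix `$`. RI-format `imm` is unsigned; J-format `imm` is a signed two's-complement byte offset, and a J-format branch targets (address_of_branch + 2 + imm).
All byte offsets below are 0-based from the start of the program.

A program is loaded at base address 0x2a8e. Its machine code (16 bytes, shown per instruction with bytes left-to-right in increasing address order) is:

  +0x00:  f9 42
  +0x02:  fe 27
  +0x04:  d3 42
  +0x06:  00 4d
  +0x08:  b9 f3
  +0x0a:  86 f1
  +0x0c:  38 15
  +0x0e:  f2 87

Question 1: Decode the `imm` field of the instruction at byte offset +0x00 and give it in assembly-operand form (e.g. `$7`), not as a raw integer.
[00] f9 42 → 0x42f9
  op=0x42f9>>11=0x8 ⇒ addi (RI)
  rd: (w>>7)&0xf=0x5 → x5
  imm: (w>>0)&0x7f=0x79 → $121

$121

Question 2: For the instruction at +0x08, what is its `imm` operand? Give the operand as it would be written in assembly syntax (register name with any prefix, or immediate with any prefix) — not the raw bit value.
$57

off 0x08: read b9 f3 as little → 0xf3b9
  op=0xf3b9>>11=0x1e ⇒ cpi (RI)
  [10:7] rd=7 = x7
  [6:0] imm=57 = $57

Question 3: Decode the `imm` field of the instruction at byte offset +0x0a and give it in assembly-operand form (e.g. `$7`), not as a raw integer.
$6

off 0x0a: read 86 f1 as little → 0xf186
  op=0xf186>>11=0x1e ⇒ cpi (RI)
  rd@[10:7]=0x3 ⇒ x3
  imm@[6:0]=0x6 ⇒ $6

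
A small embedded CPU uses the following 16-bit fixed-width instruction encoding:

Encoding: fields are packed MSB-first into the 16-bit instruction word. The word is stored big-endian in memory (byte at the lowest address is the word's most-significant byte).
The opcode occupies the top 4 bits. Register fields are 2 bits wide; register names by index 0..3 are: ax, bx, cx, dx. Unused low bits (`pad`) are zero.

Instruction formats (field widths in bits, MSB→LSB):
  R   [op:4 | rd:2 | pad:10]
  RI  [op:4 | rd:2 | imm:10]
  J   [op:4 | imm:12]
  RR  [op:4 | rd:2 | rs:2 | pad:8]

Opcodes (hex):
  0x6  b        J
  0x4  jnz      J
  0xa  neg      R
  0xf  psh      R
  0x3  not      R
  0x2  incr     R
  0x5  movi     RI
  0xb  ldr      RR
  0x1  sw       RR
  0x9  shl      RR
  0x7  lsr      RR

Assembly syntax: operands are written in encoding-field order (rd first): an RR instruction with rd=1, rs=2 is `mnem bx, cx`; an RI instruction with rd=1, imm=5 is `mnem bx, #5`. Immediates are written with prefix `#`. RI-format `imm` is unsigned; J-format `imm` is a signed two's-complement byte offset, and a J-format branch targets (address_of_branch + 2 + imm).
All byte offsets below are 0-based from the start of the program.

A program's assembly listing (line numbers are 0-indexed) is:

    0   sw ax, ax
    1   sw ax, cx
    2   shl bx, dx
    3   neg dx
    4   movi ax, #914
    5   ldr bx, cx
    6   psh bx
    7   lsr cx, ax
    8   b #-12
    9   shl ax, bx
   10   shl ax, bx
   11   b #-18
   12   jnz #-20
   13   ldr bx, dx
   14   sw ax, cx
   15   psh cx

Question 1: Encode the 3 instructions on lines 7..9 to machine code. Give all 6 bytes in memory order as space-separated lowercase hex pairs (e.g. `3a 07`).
line 7 (lsr): pack op=0x7:4|rd=2:2|rs=0:2|pad=0:8 = 0x7800; big→ 78 00
line 8 (b): pack op=0x6:4|imm=-12:12 = 0x6ff4; big→ 6f f4
line 9 (shl): pack op=0x9:4|rd=0:2|rs=1:2|pad=0:8 = 0x9100; big→ 91 00

78 00 6f f4 91 00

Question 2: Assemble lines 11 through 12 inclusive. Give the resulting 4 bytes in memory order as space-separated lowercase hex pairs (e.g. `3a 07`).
6f ee 4f ec

L11: b op=0x6:4|imm=-18:12 ⇒ 0x6fee ⇒ big 6f ee
L12: jnz op=0x4:4|imm=-20:12 ⇒ 0x4fec ⇒ big 4f ec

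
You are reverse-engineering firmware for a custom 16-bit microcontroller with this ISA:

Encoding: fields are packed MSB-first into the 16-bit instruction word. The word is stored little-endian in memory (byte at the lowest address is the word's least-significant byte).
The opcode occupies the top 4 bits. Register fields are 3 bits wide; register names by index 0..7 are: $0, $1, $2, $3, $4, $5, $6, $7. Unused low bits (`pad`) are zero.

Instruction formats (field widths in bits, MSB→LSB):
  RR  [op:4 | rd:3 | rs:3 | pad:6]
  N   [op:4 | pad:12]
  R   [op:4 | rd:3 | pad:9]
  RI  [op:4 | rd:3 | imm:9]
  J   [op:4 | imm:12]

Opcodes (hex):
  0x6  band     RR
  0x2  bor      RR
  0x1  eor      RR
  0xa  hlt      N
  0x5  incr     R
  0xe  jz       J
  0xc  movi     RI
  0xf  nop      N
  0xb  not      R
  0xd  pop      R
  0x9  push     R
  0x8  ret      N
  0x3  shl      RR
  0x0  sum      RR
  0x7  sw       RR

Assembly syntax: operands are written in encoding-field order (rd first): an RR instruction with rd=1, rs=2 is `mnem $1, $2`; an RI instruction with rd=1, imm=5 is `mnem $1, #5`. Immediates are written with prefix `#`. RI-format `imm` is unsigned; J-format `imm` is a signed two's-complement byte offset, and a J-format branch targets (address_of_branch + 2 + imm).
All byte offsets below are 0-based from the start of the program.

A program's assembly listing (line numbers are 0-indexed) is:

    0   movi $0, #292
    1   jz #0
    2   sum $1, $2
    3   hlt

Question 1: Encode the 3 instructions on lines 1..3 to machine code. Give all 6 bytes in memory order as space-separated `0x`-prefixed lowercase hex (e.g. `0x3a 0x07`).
line 1 (jz): pack op=0xe:4|imm=0:12 = 0xe000; little→ 00 e0
line 2 (sum): pack op=0x0:4|rd=1:3|rs=2:3|pad=0:6 = 0x0280; little→ 80 02
line 3 (hlt): pack op=0xa:4|pad=0:12 = 0xa000; little→ 00 a0

0x00 0xe0 0x80 0x02 0x00 0xa0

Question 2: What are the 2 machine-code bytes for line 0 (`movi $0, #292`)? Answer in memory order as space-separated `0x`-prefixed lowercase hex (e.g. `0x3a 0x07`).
L0: movi op=0xc:4|rd=0:3|imm=292:9 ⇒ 0xc124 ⇒ little 24 c1

0x24 0xc1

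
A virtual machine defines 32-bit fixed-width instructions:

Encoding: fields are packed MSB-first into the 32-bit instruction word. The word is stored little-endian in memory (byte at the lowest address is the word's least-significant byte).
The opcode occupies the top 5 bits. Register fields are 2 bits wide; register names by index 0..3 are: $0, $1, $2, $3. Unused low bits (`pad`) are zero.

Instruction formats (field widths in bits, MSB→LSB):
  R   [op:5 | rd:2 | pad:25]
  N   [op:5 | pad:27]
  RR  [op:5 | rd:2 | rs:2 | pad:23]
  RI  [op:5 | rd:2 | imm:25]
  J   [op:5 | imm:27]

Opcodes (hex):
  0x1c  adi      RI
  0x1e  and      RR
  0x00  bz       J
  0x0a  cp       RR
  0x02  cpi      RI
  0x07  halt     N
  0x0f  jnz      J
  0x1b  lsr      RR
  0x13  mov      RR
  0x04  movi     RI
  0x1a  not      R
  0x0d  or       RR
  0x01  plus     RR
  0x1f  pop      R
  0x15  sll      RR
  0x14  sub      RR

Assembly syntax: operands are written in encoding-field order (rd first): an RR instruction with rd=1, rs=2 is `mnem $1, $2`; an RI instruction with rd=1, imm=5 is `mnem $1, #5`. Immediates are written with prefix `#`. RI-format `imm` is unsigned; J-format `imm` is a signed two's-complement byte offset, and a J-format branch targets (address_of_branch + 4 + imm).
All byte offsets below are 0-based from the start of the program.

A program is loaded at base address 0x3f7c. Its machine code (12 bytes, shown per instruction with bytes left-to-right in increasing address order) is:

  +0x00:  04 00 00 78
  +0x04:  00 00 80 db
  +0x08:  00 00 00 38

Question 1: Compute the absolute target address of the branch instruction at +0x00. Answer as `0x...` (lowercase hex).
0x3f84

+0x00: 04 00 00 78 ⇒ word 0x78000004 (little)
  top 5b → 0xf → jnz [J]
  imm@[26:0]=0x4 ⇒ #4
  target = base 0x3f7c + off 0x00 + 4 + imm 4 = 0x3f84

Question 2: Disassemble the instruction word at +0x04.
lsr $1, $3

@+04  little-endian(00 00 80 db) = 0xdb800000
  op=0xdb800000>>27=0x1b ⇒ lsr (RR)
  [26:25] rd=1 = $1
  [24:23] rs=3 = $3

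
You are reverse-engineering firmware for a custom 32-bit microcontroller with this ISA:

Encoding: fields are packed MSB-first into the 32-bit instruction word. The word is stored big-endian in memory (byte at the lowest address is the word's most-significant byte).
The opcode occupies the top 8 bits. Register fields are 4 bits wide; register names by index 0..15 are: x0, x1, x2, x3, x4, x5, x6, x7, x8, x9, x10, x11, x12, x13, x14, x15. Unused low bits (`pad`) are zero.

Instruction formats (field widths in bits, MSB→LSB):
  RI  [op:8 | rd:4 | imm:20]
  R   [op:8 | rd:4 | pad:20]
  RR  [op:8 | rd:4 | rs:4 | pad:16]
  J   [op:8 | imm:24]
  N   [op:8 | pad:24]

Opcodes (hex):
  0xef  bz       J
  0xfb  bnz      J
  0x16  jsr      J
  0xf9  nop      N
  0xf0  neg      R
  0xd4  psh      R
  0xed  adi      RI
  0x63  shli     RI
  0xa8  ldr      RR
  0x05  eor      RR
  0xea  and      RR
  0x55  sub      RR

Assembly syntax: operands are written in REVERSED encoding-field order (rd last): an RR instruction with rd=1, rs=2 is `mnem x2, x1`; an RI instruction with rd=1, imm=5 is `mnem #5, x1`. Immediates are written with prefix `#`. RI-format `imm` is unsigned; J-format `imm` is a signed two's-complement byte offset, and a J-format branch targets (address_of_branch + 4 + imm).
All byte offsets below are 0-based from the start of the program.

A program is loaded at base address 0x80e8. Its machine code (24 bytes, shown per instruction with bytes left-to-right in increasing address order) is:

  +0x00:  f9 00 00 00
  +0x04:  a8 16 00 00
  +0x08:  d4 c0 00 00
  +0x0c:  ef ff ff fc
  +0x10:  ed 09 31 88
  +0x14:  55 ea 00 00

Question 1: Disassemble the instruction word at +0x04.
@+04  big-endian(a8 16 00 00) = 0xa8160000
  op=0xa8160000>>24=0xa8 ⇒ ldr (RR)
  rd: (w>>20)&0xf=0x1 → x1
  rs: (w>>16)&0xf=0x6 → x6

ldr x6, x1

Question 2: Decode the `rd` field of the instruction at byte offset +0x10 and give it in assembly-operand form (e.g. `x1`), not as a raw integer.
[10] ed 09 31 88 → 0xed093188
  opcode bits[31:24]=0xed: adi/RI
  rd@[23:20]=0x0 ⇒ x0
  imm@[19:0]=0x93188 ⇒ #602504

x0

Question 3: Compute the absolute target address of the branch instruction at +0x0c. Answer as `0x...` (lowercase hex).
0x80f4

[0c] ef ff ff fc → 0xeffffffc
  op=0xeffffffc>>24=0xef ⇒ bz (J)
  [23:0] imm=16777212 (s24→-4) = #-4
  target = base 0x80e8 + off 0x0c + 4 + imm -4 = 0x80f4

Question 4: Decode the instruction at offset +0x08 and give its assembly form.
@+08  big-endian(d4 c0 00 00) = 0xd4c00000
  top 8b → 0xd4 → psh [R]
  rd: (w>>20)&0xf=0xc → x12

psh x12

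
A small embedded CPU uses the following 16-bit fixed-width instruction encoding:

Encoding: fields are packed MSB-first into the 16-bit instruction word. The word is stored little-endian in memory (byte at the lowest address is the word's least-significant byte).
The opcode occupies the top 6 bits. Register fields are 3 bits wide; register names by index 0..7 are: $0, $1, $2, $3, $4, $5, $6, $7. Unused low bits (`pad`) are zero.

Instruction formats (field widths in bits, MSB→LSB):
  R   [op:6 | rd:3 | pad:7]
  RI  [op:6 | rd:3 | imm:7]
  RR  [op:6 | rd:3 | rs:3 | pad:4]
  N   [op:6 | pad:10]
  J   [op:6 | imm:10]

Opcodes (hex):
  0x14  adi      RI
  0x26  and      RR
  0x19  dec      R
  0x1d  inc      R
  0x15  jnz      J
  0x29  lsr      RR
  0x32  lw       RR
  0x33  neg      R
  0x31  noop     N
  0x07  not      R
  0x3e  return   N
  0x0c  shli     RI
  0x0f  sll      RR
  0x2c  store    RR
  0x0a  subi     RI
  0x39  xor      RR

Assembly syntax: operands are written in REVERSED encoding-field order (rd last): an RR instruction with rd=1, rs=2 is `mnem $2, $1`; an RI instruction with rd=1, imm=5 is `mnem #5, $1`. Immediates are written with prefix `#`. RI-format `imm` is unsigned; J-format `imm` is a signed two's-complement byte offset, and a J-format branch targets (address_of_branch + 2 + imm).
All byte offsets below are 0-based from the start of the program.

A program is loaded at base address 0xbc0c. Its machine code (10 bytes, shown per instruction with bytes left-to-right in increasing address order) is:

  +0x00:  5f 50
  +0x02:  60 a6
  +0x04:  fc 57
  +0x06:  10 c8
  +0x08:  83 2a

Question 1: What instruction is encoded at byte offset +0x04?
off 0x04: read fc 57 as little → 0x57fc
  top 6b → 0x15 → jnz [J]
  imm@[9:0]=0x3fc (s10→-4) ⇒ #-4

jnz #-4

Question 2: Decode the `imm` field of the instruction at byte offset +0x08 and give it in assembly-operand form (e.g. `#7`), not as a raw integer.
+0x08: 83 2a ⇒ word 0x2a83 (little)
  opcode bits[15:10]=0xa: subi/RI
  rd@[9:7]=0x5 ⇒ $5
  imm@[6:0]=0x3 ⇒ #3

#3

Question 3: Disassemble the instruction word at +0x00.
+0x00: 5f 50 ⇒ word 0x505f (little)
  top 6b → 0x14 → adi [RI]
  [9:7] rd=0 = $0
  [6:0] imm=95 = #95

adi #95, $0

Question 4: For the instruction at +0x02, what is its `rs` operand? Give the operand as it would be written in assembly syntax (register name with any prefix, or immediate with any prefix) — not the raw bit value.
$6

@+02  little-endian(60 a6) = 0xa660
  top 6b → 0x29 → lsr [RR]
  rd: (w>>7)&0x7=0x4 → $4
  rs: (w>>4)&0x7=0x6 → $6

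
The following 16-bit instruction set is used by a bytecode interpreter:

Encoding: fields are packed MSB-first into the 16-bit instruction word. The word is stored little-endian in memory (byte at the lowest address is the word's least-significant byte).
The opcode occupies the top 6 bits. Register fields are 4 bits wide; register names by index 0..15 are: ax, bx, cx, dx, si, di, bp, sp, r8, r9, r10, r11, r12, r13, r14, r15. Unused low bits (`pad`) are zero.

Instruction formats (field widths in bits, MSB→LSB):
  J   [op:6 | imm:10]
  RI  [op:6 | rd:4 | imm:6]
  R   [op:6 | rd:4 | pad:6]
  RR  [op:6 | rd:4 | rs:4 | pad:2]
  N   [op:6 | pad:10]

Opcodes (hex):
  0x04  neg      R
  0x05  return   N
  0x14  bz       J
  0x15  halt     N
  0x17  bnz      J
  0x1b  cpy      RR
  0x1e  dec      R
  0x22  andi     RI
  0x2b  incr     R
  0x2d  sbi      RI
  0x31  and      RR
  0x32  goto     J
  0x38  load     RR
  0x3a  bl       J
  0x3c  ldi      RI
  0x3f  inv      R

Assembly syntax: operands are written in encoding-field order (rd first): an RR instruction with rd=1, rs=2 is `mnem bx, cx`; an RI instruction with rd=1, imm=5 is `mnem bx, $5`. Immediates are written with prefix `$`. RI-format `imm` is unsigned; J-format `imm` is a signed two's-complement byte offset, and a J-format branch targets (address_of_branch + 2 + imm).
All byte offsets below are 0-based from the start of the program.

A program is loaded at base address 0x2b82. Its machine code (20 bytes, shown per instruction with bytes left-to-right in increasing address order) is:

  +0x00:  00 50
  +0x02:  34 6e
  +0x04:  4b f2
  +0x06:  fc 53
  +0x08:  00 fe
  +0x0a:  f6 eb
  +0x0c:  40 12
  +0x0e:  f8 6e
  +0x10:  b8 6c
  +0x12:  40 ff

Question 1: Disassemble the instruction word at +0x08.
@+08  little-endian(00 fe) = 0xfe00
  top 6b → 0x3f → inv [R]
  rd@[9:6]=0x8 ⇒ r8

inv r8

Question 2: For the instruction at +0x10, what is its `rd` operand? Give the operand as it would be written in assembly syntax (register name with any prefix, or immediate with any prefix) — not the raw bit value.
cx

off 0x10: read b8 6c as little → 0x6cb8
  op=0x6cb8>>10=0x1b ⇒ cpy (RR)
  rd@[9:6]=0x2 ⇒ cx
  rs@[5:2]=0xe ⇒ r14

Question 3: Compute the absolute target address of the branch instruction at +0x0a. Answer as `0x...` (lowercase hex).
+0x0a: f6 eb ⇒ word 0xebf6 (little)
  top 6b → 0x3a → bl [J]
  [9:0] imm=1014 (s10→-10) = $-10
  target = base 0x2b82 + off 0x0a + 2 + imm -10 = 0x2b84

0x2b84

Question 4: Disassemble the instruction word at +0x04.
ldi r9, $11

[04] 4b f2 → 0xf24b
  opcode bits[15:10]=0x3c: ldi/RI
  [9:6] rd=9 = r9
  [5:0] imm=11 = $11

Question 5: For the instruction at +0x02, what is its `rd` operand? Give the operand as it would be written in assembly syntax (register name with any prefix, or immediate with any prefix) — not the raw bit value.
r8

@+02  little-endian(34 6e) = 0x6e34
  op=0x6e34>>10=0x1b ⇒ cpy (RR)
  [9:6] rd=8 = r8
  [5:2] rs=13 = r13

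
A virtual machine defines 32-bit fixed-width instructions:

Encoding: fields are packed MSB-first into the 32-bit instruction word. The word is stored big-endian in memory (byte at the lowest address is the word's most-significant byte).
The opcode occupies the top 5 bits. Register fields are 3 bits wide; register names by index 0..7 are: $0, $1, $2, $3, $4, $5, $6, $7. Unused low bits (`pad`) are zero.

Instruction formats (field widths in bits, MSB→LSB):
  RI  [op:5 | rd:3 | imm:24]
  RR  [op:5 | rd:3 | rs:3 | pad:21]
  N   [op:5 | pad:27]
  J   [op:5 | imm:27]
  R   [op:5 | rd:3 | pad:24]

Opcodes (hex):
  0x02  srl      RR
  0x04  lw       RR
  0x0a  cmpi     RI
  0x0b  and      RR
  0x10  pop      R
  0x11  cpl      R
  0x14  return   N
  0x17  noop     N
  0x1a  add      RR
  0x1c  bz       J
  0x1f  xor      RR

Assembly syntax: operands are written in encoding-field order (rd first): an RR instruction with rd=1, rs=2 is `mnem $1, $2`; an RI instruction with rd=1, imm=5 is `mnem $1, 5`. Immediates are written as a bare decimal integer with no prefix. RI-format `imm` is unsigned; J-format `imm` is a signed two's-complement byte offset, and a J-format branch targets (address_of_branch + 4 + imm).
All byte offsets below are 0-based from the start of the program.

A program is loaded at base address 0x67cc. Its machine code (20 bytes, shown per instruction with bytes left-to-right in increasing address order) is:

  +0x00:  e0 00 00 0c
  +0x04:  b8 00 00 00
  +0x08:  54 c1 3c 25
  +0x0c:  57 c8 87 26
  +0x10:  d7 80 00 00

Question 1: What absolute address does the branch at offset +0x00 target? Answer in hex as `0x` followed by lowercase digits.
0x67dc

off 0x00: read e0 00 00 0c as big → 0xe000000c
  top 5b → 0x1c → bz [J]
  imm@[26:0]=0xc ⇒ 12
  target = base 0x67cc + off 0x00 + 4 + imm 12 = 0x67dc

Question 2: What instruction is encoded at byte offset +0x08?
off 0x08: read 54 c1 3c 25 as big → 0x54c13c25
  op=0x54c13c25>>27=0xa ⇒ cmpi (RI)
  rd@[26:24]=0x4 ⇒ $4
  imm@[23:0]=0xc13c25 ⇒ 12663845

cmpi $4, 12663845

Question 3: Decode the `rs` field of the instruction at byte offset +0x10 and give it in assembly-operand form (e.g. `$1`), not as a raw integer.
$4

[10] d7 80 00 00 → 0xd7800000
  top 5b → 0x1a → add [RR]
  rd@[26:24]=0x7 ⇒ $7
  rs@[23:21]=0x4 ⇒ $4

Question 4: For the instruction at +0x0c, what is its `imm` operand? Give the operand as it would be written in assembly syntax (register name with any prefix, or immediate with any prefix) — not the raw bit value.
13141798

+0x0c: 57 c8 87 26 ⇒ word 0x57c88726 (big)
  op=0x57c88726>>27=0xa ⇒ cmpi (RI)
  [26:24] rd=7 = $7
  [23:0] imm=13141798 = 13141798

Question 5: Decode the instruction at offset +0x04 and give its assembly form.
noop

+0x04: b8 00 00 00 ⇒ word 0xb8000000 (big)
  opcode bits[31:27]=0x17: noop/N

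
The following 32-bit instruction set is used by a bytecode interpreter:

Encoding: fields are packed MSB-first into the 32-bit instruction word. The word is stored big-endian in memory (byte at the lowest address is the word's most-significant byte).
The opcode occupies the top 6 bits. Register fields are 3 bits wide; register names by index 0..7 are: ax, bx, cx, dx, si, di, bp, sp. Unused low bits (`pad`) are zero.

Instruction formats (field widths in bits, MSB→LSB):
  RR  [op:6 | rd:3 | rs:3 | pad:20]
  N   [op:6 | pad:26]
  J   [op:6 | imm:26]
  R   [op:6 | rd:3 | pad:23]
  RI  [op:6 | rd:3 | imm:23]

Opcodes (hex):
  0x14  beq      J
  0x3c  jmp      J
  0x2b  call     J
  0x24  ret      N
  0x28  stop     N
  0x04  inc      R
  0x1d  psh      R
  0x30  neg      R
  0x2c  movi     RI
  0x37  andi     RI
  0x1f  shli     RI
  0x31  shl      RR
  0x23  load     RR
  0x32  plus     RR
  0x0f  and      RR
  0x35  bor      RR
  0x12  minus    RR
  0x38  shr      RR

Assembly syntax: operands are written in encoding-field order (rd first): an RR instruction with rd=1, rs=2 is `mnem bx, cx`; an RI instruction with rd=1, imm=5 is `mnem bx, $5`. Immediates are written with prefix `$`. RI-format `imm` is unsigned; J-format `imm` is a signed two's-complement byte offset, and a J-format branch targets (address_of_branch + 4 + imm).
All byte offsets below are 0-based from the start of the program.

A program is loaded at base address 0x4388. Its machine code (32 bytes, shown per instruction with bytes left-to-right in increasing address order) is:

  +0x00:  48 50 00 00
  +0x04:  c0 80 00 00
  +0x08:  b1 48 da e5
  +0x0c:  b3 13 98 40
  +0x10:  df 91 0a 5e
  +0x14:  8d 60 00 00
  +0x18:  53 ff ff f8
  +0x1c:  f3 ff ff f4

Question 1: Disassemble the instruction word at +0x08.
@+08  big-endian(b1 48 da e5) = 0xb148dae5
  op=0xb148dae5>>26=0x2c ⇒ movi (RI)
  [25:23] rd=2 = cx
  [22:0] imm=4774629 = $4774629

movi cx, $4774629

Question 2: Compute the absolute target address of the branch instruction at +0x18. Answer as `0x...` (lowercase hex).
off 0x18: read 53 ff ff f8 as big → 0x53fffff8
  op=0x53fffff8>>26=0x14 ⇒ beq (J)
  imm: (w>>0)&0x3ffffff=0x3fffff8 (s26→-8) → $-8
  target = base 0x4388 + off 0x18 + 4 + imm -8 = 0x439c

0x439c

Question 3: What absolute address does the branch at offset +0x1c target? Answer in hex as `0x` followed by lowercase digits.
off 0x1c: read f3 ff ff f4 as big → 0xf3fffff4
  top 6b → 0x3c → jmp [J]
  imm: (w>>0)&0x3ffffff=0x3fffff4 (s26→-12) → $-12
  target = base 0x4388 + off 0x1c + 4 + imm -12 = 0x439c

0x439c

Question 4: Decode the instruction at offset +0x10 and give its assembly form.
[10] df 91 0a 5e → 0xdf910a5e
  opcode bits[31:26]=0x37: andi/RI
  [25:23] rd=7 = sp
  [22:0] imm=1116766 = $1116766

andi sp, $1116766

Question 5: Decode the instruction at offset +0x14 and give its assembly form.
[14] 8d 60 00 00 → 0x8d600000
  op=0x8d600000>>26=0x23 ⇒ load (RR)
  rd@[25:23]=0x2 ⇒ cx
  rs@[22:20]=0x6 ⇒ bp

load cx, bp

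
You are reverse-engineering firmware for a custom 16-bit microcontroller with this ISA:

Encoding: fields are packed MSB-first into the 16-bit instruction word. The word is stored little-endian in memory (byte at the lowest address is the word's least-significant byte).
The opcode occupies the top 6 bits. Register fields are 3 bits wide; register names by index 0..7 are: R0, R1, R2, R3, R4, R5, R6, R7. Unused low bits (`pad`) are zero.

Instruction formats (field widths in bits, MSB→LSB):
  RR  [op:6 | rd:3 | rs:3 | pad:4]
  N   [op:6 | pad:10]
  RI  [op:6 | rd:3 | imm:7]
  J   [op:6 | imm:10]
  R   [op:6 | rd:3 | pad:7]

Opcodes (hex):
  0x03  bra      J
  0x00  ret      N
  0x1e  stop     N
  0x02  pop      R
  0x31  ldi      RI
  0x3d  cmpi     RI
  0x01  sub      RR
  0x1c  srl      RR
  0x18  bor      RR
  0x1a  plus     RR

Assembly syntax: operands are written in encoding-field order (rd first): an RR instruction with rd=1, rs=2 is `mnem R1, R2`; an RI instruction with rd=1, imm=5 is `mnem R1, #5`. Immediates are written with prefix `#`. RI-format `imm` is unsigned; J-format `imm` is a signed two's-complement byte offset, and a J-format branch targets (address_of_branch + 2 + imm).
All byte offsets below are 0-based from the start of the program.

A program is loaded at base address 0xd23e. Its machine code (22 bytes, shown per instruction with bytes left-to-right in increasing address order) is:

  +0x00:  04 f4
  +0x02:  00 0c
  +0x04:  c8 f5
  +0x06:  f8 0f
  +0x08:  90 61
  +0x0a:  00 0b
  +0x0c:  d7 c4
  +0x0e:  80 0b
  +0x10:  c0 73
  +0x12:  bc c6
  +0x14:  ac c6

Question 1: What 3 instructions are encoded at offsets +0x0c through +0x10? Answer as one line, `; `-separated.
off 0x0c: read d7 c4 as little → 0xc4d7
  op=0xc4d7>>10=0x31 ⇒ ldi (RI)
  rd: (w>>7)&0x7=0x1 → R1
  imm: (w>>0)&0x7f=0x57 → #87
off 0x0e: read 80 0b as little → 0x0b80
  op=0x0b80>>10=0x2 ⇒ pop (R)
  rd: (w>>7)&0x7=0x7 → R7
off 0x10: read c0 73 as little → 0x73c0
  op=0x73c0>>10=0x1c ⇒ srl (RR)
  rd: (w>>7)&0x7=0x7 → R7
  rs: (w>>4)&0x7=0x4 → R4

ldi R1, #87; pop R7; srl R7, R4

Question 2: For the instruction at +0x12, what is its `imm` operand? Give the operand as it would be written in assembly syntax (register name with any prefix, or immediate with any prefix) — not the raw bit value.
@+12  little-endian(bc c6) = 0xc6bc
  opcode bits[15:10]=0x31: ldi/RI
  [9:7] rd=5 = R5
  [6:0] imm=60 = #60

#60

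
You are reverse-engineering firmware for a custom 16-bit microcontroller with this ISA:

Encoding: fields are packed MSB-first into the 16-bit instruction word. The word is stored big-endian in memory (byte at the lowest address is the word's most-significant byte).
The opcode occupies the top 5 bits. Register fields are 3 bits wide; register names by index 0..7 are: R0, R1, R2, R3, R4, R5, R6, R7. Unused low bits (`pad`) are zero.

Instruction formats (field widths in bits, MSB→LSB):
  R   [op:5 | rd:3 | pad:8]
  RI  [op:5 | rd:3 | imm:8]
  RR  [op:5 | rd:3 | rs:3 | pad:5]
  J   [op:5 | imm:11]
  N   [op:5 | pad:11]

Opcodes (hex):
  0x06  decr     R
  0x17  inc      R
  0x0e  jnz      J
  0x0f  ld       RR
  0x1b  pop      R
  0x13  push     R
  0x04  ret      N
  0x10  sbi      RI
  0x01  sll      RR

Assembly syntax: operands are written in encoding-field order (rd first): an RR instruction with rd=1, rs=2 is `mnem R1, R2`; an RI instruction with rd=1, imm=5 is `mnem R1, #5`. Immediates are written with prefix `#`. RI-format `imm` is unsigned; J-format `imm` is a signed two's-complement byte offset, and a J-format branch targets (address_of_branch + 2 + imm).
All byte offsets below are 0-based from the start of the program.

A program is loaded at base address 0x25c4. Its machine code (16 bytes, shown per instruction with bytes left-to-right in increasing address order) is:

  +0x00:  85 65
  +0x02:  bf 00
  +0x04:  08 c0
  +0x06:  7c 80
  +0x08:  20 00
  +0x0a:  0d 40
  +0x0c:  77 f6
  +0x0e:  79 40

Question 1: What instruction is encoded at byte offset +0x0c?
@+0c  big-endian(77 f6) = 0x77f6
  opcode bits[15:11]=0xe: jnz/J
  imm: (w>>0)&0x7ff=0x7f6 (s11→-10) → #-10

jnz #-10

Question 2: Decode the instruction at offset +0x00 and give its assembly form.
off 0x00: read 85 65 as big → 0x8565
  opcode bits[15:11]=0x10: sbi/RI
  rd@[10:8]=0x5 ⇒ R5
  imm@[7:0]=0x65 ⇒ #101

sbi R5, #101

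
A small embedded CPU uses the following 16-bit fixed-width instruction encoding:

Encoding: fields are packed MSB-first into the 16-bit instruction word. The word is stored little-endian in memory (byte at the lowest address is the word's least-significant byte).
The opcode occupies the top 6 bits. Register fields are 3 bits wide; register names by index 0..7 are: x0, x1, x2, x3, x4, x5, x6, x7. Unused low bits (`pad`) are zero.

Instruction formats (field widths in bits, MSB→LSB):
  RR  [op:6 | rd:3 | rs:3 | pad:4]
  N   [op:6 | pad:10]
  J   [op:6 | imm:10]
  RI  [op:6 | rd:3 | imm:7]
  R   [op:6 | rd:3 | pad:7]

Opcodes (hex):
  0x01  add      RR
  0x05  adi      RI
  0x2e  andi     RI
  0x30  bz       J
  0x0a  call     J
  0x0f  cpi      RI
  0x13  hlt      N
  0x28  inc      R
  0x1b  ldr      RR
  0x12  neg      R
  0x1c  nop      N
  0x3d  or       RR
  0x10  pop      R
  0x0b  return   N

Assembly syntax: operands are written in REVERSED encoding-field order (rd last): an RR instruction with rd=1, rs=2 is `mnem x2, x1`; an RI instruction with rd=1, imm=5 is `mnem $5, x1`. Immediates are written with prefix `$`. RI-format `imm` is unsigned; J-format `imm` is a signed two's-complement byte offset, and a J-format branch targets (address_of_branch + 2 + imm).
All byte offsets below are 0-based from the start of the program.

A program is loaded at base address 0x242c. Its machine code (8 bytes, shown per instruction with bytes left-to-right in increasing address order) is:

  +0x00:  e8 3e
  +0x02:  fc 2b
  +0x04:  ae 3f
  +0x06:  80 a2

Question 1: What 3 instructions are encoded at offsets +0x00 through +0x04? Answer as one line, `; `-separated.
off 0x00: read e8 3e as little → 0x3ee8
  top 6b → 0xf → cpi [RI]
  [9:7] rd=5 = x5
  [6:0] imm=104 = $104
off 0x02: read fc 2b as little → 0x2bfc
  top 6b → 0xa → call [J]
  [9:0] imm=1020 (s10→-4) = $-4
off 0x04: read ae 3f as little → 0x3fae
  top 6b → 0xf → cpi [RI]
  [9:7] rd=7 = x7
  [6:0] imm=46 = $46

cpi $104, x5; call $-4; cpi $46, x7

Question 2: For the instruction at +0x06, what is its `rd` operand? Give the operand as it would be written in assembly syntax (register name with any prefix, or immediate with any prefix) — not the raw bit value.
+0x06: 80 a2 ⇒ word 0xa280 (little)
  opcode bits[15:10]=0x28: inc/R
  rd@[9:7]=0x5 ⇒ x5

x5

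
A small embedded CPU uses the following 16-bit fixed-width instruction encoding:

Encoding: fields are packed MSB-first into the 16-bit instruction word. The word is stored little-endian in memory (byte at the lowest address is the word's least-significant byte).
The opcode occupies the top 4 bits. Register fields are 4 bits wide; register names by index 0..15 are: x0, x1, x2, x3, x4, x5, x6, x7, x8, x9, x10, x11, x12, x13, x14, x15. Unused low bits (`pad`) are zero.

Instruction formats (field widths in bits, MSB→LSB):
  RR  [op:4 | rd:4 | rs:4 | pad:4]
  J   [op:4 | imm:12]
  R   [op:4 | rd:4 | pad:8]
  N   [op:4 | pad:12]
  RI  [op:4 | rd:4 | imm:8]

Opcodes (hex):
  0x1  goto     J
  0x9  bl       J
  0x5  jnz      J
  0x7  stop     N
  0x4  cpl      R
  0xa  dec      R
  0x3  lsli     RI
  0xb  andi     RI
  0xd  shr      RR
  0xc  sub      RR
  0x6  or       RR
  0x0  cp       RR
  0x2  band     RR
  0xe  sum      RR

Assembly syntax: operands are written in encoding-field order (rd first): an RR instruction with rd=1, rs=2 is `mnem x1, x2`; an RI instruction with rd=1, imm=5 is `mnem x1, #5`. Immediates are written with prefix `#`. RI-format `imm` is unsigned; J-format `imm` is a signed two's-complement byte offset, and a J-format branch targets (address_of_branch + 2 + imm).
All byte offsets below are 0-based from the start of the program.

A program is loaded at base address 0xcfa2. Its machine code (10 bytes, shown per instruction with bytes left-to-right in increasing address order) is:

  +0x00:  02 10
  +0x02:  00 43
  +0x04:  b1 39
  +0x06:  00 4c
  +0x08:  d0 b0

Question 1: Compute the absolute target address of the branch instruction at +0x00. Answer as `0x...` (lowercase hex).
0xcfa6

@+00  little-endian(02 10) = 0x1002
  opcode bits[15:12]=0x1: goto/J
  [11:0] imm=2 = #2
  target = base 0xcfa2 + off 0x00 + 2 + imm 2 = 0xcfa6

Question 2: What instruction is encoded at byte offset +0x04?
lsli x9, #177

@+04  little-endian(b1 39) = 0x39b1
  opcode bits[15:12]=0x3: lsli/RI
  rd@[11:8]=0x9 ⇒ x9
  imm@[7:0]=0xb1 ⇒ #177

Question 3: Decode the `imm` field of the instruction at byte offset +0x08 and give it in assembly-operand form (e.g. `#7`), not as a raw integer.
#208

+0x08: d0 b0 ⇒ word 0xb0d0 (little)
  opcode bits[15:12]=0xb: andi/RI
  rd@[11:8]=0x0 ⇒ x0
  imm@[7:0]=0xd0 ⇒ #208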